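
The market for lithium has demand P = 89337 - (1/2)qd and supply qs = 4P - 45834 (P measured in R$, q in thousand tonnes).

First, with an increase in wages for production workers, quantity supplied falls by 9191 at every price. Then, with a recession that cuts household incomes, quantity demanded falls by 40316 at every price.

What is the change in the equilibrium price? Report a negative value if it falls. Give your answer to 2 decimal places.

-5187.50

Original equilibrium: 178674 - 2P = 4P - 45834 gives 224508 = 6P, so P = 37418 and q = 103838.
The new curves are qd = 138358 - 2P (demand) and qs = 4P - 55025 (supply).
Equate the new curves: 138358 - 2P = 4P - 55025, giving 193383 = 6P, P = 32230.5, q = 73897.
ΔP = 32230.5 − 37418 = -5187.50.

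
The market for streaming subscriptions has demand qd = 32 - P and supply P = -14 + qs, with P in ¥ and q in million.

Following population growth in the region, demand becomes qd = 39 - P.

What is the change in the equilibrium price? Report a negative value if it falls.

+3.5

Original equilibrium: 32 - P = P + 14 gives 18 = 2P, so P = 9 and q = 23.
The shock moves the curves to qd = 39 - P and qs = P + 14.
Clearing the new market: 39 - P = P + 14, so P = 12.5 and q = 26.5.
ΔP = 12.5 − 9 = +3.5.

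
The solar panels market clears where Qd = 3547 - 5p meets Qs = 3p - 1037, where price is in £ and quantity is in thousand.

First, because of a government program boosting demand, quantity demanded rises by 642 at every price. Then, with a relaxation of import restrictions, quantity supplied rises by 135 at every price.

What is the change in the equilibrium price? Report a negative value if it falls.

Before the shock: 3547 - 5p = 3p - 1037 ⇒ 4584 = 8p ⇒ p = 573, Q = 682.
The new curves are Qd = 4189 - 5p (demand) and Qs = 3p - 902 (supply).
New equilibrium: 4189 - 5p = 3p - 902 ⇒ 5091 = 8p ⇒ p = 636.375, Q = 1007.125.
Δp = 636.375 − 573 = +63.375.

+63.375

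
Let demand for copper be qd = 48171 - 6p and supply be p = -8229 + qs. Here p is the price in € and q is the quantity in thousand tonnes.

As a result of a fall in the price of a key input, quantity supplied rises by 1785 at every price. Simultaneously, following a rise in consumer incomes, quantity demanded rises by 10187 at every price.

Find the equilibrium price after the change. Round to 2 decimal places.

Original equilibrium: 48171 - 6p = p + 8229 gives 39942 = 7p, so p = 5706 and q = 13935.
The new curves are qd = 58358 - 6p (demand) and qs = p + 10014 (supply).
Setting them equal: 58358 - 6p = p + 10014 → 48344 = 7p, so p = 48344/7 ≈ 6906.2857 and q = 118442/7 ≈ 16920.2857.

6906.29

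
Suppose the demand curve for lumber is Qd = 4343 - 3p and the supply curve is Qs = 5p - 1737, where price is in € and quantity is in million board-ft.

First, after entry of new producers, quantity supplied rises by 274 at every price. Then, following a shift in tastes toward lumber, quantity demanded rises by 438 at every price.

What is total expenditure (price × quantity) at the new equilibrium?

1904029.75

Original equilibrium: 4343 - 3p = 5p - 1737 gives 6080 = 8p, so p = 760 and Q = 2063.
The shock moves the curves to Qd = 4781 - 3p and Qs = 5p - 1463.
Setting them equal: 4781 - 3p = 5p - 1463 → 6244 = 8p, so p = 780.5 and Q = 2439.5.
New expenditure = 780.5 × 2439.5 = 1904029.75.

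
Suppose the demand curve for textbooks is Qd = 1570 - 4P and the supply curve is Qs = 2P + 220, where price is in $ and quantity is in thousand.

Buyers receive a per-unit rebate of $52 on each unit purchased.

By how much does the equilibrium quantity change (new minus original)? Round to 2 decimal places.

+69.33

Solve the original market: 1570 - 4P = 2P + 220, hence P = 225 and Q = 670.
Since buyers' out-of-pocket price is the market price minus the rebate, the effective demand curve becomes Qd = 1778 - 4P.
New equilibrium: 1778 - 4P = 2P + 220 ⇒ 1558 = 6P ⇒ P = 779/3 ≈ 259.6667, Q = 2218/3 ≈ 739.3333.
ΔQ = 739.3333 − 670 = +69.33.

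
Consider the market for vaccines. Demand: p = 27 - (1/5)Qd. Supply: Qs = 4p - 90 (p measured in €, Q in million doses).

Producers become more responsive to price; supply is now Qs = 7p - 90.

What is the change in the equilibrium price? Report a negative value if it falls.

Initially, 135 - 5p = 4p - 90, so 225 = 9p and p = 25, Q = 10.
The new curves are Qd = 135 - 5p (demand) and Qs = 7p - 90 (supply).
Setting them equal: 135 - 5p = 7p - 90 → 225 = 12p, so p = 18.75 and Q = 41.25.
Δp = 18.75 − 25 = -6.25.

-6.25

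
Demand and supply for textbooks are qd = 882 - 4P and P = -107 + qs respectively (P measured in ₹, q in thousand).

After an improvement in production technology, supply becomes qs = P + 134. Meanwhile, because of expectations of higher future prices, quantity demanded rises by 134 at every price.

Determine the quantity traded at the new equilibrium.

Initially, 882 - 4P = P + 107, so 775 = 5P and P = 155, q = 262.
After the shift, demand is qd = 1016 - 4P and supply is qs = P + 134.
New equilibrium: 1016 - 4P = P + 134 ⇒ 882 = 5P ⇒ P = 176.4, q = 310.4.

310.4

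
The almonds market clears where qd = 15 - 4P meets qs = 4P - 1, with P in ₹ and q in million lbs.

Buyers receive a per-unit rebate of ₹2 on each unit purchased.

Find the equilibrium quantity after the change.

11

Original equilibrium: 15 - 4P = 4P - 1 gives 16 = 8P, so P = 2 and q = 7.
Since buyers' out-of-pocket price is the market price minus the rebate, the effective demand curve becomes qd = 23 - 4P.
New equilibrium: 23 - 4P = 4P - 1 ⇒ 24 = 8P ⇒ P = 3, q = 11.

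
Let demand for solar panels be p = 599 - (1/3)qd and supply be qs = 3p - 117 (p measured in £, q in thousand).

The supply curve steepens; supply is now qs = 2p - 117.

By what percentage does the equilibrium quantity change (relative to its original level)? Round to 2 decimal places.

-22.79

Before the shock: 1797 - 3p = 3p - 117 ⇒ 1914 = 6p ⇒ p = 319, q = 840.
With the change applied: demand qd = 1797 - 3p, supply qs = 2p - 117.
Clearing the new market: 1797 - 3p = 2p - 117, so p = 382.8 and q = 648.6.
%Δq = (648.6 − 840) / 840 × 100 = -22.79%.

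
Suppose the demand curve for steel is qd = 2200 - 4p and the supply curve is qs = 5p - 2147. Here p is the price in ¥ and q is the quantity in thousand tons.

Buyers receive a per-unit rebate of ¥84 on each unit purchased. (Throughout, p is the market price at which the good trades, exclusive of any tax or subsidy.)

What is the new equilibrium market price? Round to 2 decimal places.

Initially, 2200 - 4p = 5p - 2147, so 4347 = 9p and p = 483, q = 268.
Since buyers' out-of-pocket price is the market price minus the rebate, the effective demand curve becomes qd = 2536 - 4p.
New equilibrium: 2536 - 4p = 5p - 2147 ⇒ 4683 = 9p ⇒ p = 1561/3 ≈ 520.3333, q = 1364/3 ≈ 454.6667.

520.33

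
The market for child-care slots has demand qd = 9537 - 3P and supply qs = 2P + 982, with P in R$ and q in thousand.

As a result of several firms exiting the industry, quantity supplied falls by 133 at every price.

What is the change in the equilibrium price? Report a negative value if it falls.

Before the shock: 9537 - 3P = 2P + 982 ⇒ 8555 = 5P ⇒ P = 1711, q = 4404.
The shock moves the curves to qd = 9537 - 3P and qs = 2P + 849.
Equate the new curves: 9537 - 3P = 2P + 849, giving 8688 = 5P, P = 1737.6, q = 4324.2.
ΔP = 1737.6 − 1711 = +26.6.

+26.6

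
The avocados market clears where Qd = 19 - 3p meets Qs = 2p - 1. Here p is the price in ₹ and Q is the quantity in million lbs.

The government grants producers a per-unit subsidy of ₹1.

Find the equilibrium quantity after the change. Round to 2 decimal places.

Initially, 19 - 3p = 2p - 1, so 20 = 5p and p = 4, Q = 7.
Since sellers receive the price plus the subsidy, the effective supply curve becomes Qs = 2p + 1.
Setting them equal: 19 - 3p = 2p + 1 → 18 = 5p, so p = 3.6 and Q = 8.2.

8.20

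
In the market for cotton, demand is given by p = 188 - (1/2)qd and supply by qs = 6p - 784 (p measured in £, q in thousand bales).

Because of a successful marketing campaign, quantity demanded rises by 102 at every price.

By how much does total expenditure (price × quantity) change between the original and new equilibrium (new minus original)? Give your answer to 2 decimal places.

Initially, 376 - 2p = 6p - 784, so 1160 = 8p and p = 145, q = 86.
After the shift, demand is qd = 478 - 2p and supply is qs = 6p - 784.
Equate the new curves: 478 - 2p = 6p - 784, giving 1262 = 8p, p = 157.75, q = 162.5.
Expenditure moves from 145×86 = 12470 to 157.75×162.5 = 25634.375; change = +13164.38.

+13164.38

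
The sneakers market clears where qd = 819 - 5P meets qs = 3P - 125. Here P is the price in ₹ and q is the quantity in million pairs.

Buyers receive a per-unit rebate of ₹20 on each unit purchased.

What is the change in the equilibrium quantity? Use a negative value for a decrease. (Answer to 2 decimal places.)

+37.50

Initially, 819 - 5P = 3P - 125, so 944 = 8P and P = 118, q = 229.
Since buyers' out-of-pocket price is the market price minus the rebate, the effective demand curve becomes qd = 919 - 5P.
Setting them equal: 919 - 5P = 3P - 125 → 1044 = 8P, so P = 130.5 and q = 266.5.
Δq = 266.5 − 229 = +37.50.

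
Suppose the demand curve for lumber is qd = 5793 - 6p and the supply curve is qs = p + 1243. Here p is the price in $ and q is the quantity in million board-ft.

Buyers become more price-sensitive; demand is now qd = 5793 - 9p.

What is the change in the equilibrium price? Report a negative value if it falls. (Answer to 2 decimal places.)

Initially, 5793 - 6p = p + 1243, so 4550 = 7p and p = 650, q = 1893.
With the change applied: demand qd = 5793 - 9p, supply qs = p + 1243.
Equate the new curves: 5793 - 9p = p + 1243, giving 4550 = 10p, p = 455, q = 1698.
Δp = 455 − 650 = -195.00.

-195.00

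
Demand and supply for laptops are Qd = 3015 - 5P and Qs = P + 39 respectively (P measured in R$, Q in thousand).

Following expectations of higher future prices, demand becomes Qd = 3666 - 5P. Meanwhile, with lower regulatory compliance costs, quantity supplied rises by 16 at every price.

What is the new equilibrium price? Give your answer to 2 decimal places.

601.83

Initially, 3015 - 5P = P + 39, so 2976 = 6P and P = 496, Q = 535.
The shock moves the curves to Qd = 3666 - 5P and Qs = P + 55.
Equate the new curves: 3666 - 5P = P + 55, giving 3611 = 6P, P = 3611/6 ≈ 601.8333, Q = 3941/6 ≈ 656.8333.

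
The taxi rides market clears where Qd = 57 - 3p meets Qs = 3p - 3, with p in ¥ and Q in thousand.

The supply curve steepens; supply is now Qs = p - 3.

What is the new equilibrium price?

Solve the original market: 57 - 3p = 3p - 3, hence p = 10 and Q = 27.
The shock moves the curves to Qd = 57 - 3p and Qs = p - 3.
Setting them equal: 57 - 3p = p - 3 → 60 = 4p, so p = 15 and Q = 12.

15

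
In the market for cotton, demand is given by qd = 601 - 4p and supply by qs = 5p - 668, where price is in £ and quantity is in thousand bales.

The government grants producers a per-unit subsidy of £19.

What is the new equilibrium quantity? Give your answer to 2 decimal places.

79.22

Original equilibrium: 601 - 4p = 5p - 668 gives 1269 = 9p, so p = 141 and q = 37.
Since sellers receive the price plus the subsidy, the effective supply curve becomes qs = 5p - 573.
Clearing the new market: 601 - 4p = 5p - 573, so p = 1174/9 ≈ 130.4444 and q = 713/9 ≈ 79.2222.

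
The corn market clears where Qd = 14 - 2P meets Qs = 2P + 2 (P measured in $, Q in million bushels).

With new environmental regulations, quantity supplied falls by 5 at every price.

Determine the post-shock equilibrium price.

4.25

Original equilibrium: 14 - 2P = 2P + 2 gives 12 = 4P, so P = 3 and Q = 8.
With the change applied: demand Qd = 14 - 2P, supply Qs = 2P - 3.
New equilibrium: 14 - 2P = 2P - 3 ⇒ 17 = 4P ⇒ P = 4.25, Q = 5.5.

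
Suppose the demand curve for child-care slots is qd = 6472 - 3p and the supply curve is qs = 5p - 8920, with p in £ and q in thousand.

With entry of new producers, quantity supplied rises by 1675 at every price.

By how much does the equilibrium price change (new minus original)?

Before the shock: 6472 - 3p = 5p - 8920 ⇒ 15392 = 8p ⇒ p = 1924, q = 700.
The shock moves the curves to qd = 6472 - 3p and qs = 5p - 7245.
Equate the new curves: 6472 - 3p = 5p - 7245, giving 13717 = 8p, p = 1714.625, q = 1328.125.
Δp = 1714.625 − 1924 = -209.375.

-209.375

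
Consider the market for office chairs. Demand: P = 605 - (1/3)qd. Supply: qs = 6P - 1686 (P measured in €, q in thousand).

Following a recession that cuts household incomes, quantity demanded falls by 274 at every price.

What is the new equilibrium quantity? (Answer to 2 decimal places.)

Solve the original market: 1815 - 3P = 6P - 1686, hence P = 389 and q = 648.
The new curves are qd = 1541 - 3P (demand) and qs = 6P - 1686 (supply).
Setting them equal: 1541 - 3P = 6P - 1686 → 3227 = 9P, so P = 3227/9 ≈ 358.5556 and q = 1396/3 ≈ 465.3333.

465.33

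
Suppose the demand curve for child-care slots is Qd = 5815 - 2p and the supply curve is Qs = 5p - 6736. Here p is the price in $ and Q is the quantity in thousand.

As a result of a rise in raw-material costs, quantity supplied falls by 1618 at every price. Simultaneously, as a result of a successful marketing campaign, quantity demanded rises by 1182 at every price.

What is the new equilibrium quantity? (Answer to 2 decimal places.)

Solve the original market: 5815 - 2p = 5p - 6736, hence p = 1793 and Q = 2229.
After the shift, demand is Qd = 6997 - 2p and supply is Qs = 5p - 8354.
Clearing the new market: 6997 - 2p = 5p - 8354, so p = 2193 and Q = 2611.

2611.00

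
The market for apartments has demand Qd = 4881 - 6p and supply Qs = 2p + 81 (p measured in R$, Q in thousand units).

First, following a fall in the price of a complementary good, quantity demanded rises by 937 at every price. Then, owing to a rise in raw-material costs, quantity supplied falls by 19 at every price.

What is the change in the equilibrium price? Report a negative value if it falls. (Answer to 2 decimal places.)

Before the shock: 4881 - 6p = 2p + 81 ⇒ 4800 = 8p ⇒ p = 600, Q = 1281.
The new curves are Qd = 5818 - 6p (demand) and Qs = 2p + 62 (supply).
Clearing the new market: 5818 - 6p = 2p + 62, so p = 719.5 and Q = 1501.
Δp = 719.5 − 600 = +119.50.

+119.50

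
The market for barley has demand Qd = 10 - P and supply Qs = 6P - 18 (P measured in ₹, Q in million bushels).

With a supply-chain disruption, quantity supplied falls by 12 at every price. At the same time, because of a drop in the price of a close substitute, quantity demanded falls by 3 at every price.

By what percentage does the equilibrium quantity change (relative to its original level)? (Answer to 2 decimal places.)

Original equilibrium: 10 - P = 6P - 18 gives 28 = 7P, so P = 4 and Q = 6.
With the change applied: demand Qd = 7 - P, supply Qs = 6P - 30.
Setting them equal: 7 - P = 6P - 30 → 37 = 7P, so P = 37/7 ≈ 5.2857 and Q = 12/7 ≈ 1.7143.
%ΔQ = (1.7143 − 6) / 6 × 100 = -71.43%.

-71.43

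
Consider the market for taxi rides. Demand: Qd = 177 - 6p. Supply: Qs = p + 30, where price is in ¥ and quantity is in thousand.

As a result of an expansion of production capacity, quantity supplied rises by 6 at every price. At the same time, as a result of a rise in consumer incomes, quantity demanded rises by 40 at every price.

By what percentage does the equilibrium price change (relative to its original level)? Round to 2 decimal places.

Initially, 177 - 6p = p + 30, so 147 = 7p and p = 21, Q = 51.
The shock moves the curves to Qd = 217 - 6p and Qs = p + 36.
Setting them equal: 217 - 6p = p + 36 → 181 = 7p, so p = 181/7 ≈ 25.8571 and Q = 433/7 ≈ 61.8571.
%Δp = (25.8571 − 21) / 21 × 100 = +23.13%.

+23.13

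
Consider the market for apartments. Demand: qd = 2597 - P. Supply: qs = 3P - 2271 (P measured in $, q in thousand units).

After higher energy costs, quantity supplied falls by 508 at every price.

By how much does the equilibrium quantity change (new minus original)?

-127

Original equilibrium: 2597 - P = 3P - 2271 gives 4868 = 4P, so P = 1217 and q = 1380.
The new curves are qd = 2597 - P (demand) and qs = 3P - 2779 (supply).
Clearing the new market: 2597 - P = 3P - 2779, so P = 1344 and q = 1253.
Δq = 1253 − 1380 = -127.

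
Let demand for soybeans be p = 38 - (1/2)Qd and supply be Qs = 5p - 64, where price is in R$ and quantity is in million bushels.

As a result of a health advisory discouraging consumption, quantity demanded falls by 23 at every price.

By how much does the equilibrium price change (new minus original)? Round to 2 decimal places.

Before the shock: 76 - 2p = 5p - 64 ⇒ 140 = 7p ⇒ p = 20, Q = 36.
The shock moves the curves to Qd = 53 - 2p and Qs = 5p - 64.
New equilibrium: 53 - 2p = 5p - 64 ⇒ 117 = 7p ⇒ p = 117/7 ≈ 16.7143, Q = 137/7 ≈ 19.5714.
Δp = 16.7143 − 20 = -3.29.

-3.29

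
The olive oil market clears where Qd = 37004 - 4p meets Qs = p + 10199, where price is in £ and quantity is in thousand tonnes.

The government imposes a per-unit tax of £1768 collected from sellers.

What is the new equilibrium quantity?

14145.6

Original equilibrium: 37004 - 4p = p + 10199 gives 26805 = 5p, so p = 5361 and Q = 15560.
Since sellers keep the price net of the tax, the effective supply curve becomes Qs = p + 8431.
New equilibrium: 37004 - 4p = p + 8431 ⇒ 28573 = 5p ⇒ p = 5714.6, Q = 14145.6.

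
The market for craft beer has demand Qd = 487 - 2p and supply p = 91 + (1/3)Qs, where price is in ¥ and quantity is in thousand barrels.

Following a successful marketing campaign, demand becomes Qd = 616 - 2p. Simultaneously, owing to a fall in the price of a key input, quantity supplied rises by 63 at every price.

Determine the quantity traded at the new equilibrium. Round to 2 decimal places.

Initially, 487 - 2p = 3p - 273, so 760 = 5p and p = 152, Q = 183.
With the change applied: demand Qd = 616 - 2p, supply Qs = 3p - 210.
Equate the new curves: 616 - 2p = 3p - 210, giving 826 = 5p, p = 165.2, Q = 285.6.

285.60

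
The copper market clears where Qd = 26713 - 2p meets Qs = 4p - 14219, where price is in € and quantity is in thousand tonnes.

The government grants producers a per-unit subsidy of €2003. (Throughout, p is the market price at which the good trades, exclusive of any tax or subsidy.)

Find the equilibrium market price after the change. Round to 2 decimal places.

Original equilibrium: 26713 - 2p = 4p - 14219 gives 40932 = 6p, so p = 6822 and Q = 13069.
Since sellers receive the price plus the subsidy, the effective supply curve becomes Qs = 4p - 6207.
Setting them equal: 26713 - 2p = 4p - 6207 → 32920 = 6p, so p = 16460/3 ≈ 5486.6667 and Q = 47219/3 ≈ 15739.6667.

5486.67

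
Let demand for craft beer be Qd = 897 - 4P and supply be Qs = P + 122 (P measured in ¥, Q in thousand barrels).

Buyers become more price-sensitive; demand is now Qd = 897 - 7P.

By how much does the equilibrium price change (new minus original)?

Solve the original market: 897 - 4P = P + 122, hence P = 155 and Q = 277.
With the change applied: demand Qd = 897 - 7P, supply Qs = P + 122.
Clearing the new market: 897 - 7P = P + 122, so P = 96.875 and Q = 218.875.
ΔP = 96.875 − 155 = -58.125.

-58.125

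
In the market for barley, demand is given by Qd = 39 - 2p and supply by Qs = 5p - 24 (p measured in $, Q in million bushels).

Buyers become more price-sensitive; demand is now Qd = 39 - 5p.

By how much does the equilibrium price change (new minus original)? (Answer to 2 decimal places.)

-2.70

Original equilibrium: 39 - 2p = 5p - 24 gives 63 = 7p, so p = 9 and Q = 21.
The shock moves the curves to Qd = 39 - 5p and Qs = 5p - 24.
Clearing the new market: 39 - 5p = 5p - 24, so p = 6.3 and Q = 7.5.
Δp = 6.3 − 9 = -2.70.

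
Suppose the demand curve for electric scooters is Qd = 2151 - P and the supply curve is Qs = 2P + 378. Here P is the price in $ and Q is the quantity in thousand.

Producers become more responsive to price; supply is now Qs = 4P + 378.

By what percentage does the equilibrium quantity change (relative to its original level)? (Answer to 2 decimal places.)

Solve the original market: 2151 - P = 2P + 378, hence P = 591 and Q = 1560.
With the change applied: demand Qd = 2151 - P, supply Qs = 4P + 378.
Clearing the new market: 2151 - P = 4P + 378, so P = 354.6 and Q = 1796.4.
%ΔQ = (1796.4 − 1560) / 1560 × 100 = +15.15%.

+15.15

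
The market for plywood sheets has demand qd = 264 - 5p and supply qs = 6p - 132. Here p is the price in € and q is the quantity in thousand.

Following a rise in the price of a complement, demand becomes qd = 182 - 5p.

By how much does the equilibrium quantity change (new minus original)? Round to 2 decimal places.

Initially, 264 - 5p = 6p - 132, so 396 = 11p and p = 36, q = 84.
After the shift, demand is qd = 182 - 5p and supply is qs = 6p - 132.
Equate the new curves: 182 - 5p = 6p - 132, giving 314 = 11p, p = 314/11 ≈ 28.5455, q = 432/11 ≈ 39.2727.
Δq = 39.2727 − 84 = -44.73.

-44.73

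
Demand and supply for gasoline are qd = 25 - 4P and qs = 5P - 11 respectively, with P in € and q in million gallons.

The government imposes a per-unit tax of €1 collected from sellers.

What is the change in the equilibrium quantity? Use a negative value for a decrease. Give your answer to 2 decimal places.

-2.22

Original equilibrium: 25 - 4P = 5P - 11 gives 36 = 9P, so P = 4 and q = 9.
Since sellers keep the price net of the tax, the effective supply curve becomes qs = 5P - 16.
Equate the new curves: 25 - 4P = 5P - 16, giving 41 = 9P, P = 41/9 ≈ 4.5556, q = 61/9 ≈ 6.7778.
Δq = 6.7778 − 9 = -2.22.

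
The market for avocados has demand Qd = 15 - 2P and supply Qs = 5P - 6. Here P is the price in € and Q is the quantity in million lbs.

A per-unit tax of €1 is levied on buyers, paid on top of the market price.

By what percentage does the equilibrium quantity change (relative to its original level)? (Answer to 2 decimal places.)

-15.87

Original equilibrium: 15 - 2P = 5P - 6 gives 21 = 7P, so P = 3 and Q = 9.
Since buyers pay the price plus the tax, the effective demand curve becomes Qd = 13 - 2P.
Setting them equal: 13 - 2P = 5P - 6 → 19 = 7P, so P = 19/7 ≈ 2.7143 and Q = 53/7 ≈ 7.5714.
%ΔQ = (7.5714 − 9) / 9 × 100 = -15.87%.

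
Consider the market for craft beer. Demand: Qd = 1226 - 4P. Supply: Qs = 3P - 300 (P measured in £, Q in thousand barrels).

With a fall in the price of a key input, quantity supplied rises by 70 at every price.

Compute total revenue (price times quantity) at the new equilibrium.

Solve the original market: 1226 - 4P = 3P - 300, hence P = 218 and Q = 354.
After the shift, demand is Qd = 1226 - 4P and supply is Qs = 3P - 230.
Clearing the new market: 1226 - 4P = 3P - 230, so P = 208 and Q = 394.
New expenditure = 208 × 394 = 81952.

81952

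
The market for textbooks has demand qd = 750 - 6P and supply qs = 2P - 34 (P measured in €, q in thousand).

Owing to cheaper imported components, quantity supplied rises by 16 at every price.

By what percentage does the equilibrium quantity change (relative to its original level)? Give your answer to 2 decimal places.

+7.41

Before the shock: 750 - 6P = 2P - 34 ⇒ 784 = 8P ⇒ P = 98, q = 162.
With the change applied: demand qd = 750 - 6P, supply qs = 2P - 18.
Equate the new curves: 750 - 6P = 2P - 18, giving 768 = 8P, P = 96, q = 174.
%Δq = (174 − 162) / 162 × 100 = +7.41%.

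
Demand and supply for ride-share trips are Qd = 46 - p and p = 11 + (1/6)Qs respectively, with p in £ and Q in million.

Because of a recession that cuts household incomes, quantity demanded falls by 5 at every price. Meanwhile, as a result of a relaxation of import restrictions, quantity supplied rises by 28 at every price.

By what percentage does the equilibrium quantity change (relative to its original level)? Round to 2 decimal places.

Initially, 46 - p = 6p - 66, so 112 = 7p and p = 16, Q = 30.
With the change applied: demand Qd = 41 - p, supply Qs = 6p - 38.
Clearing the new market: 41 - p = 6p - 38, so p = 79/7 ≈ 11.2857 and Q = 208/7 ≈ 29.7143.
%ΔQ = (29.7143 − 30) / 30 × 100 = -0.95%.

-0.95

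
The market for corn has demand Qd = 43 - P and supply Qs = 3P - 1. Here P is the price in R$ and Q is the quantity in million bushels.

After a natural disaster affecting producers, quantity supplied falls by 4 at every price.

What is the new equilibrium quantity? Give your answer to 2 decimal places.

Before the shock: 43 - P = 3P - 1 ⇒ 44 = 4P ⇒ P = 11, Q = 32.
The shock moves the curves to Qd = 43 - P and Qs = 3P - 5.
New equilibrium: 43 - P = 3P - 5 ⇒ 48 = 4P ⇒ P = 12, Q = 31.

31.00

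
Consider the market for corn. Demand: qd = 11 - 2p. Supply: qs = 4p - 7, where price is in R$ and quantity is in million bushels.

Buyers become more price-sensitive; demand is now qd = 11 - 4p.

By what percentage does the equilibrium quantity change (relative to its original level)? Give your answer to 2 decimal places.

-60.00

Solve the original market: 11 - 2p = 4p - 7, hence p = 3 and q = 5.
The shock moves the curves to qd = 11 - 4p and qs = 4p - 7.
New equilibrium: 11 - 4p = 4p - 7 ⇒ 18 = 8p ⇒ p = 2.25, q = 2.
%Δq = (2 − 5) / 5 × 100 = -60.00%.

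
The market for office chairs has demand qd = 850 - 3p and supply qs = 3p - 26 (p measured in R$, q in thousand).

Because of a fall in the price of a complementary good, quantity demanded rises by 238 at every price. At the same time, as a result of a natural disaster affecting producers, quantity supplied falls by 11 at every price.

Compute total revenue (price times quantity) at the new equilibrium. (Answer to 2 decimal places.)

98531.25

Initially, 850 - 3p = 3p - 26, so 876 = 6p and p = 146, q = 412.
The new curves are qd = 1088 - 3p (demand) and qs = 3p - 37 (supply).
Equate the new curves: 1088 - 3p = 3p - 37, giving 1125 = 6p, p = 187.5, q = 525.5.
New expenditure = 187.5 × 525.5 = 98531.25.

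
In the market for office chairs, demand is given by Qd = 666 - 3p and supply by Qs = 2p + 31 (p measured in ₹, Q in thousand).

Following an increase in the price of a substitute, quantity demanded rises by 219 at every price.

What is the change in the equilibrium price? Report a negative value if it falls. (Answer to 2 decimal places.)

Original equilibrium: 666 - 3p = 2p + 31 gives 635 = 5p, so p = 127 and Q = 285.
With the change applied: demand Qd = 885 - 3p, supply Qs = 2p + 31.
New equilibrium: 885 - 3p = 2p + 31 ⇒ 854 = 5p ⇒ p = 170.8, Q = 372.6.
Δp = 170.8 − 127 = +43.80.

+43.80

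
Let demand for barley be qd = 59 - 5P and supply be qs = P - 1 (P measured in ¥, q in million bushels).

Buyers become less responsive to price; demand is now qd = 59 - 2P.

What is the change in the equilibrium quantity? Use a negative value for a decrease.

+10

Original equilibrium: 59 - 5P = P - 1 gives 60 = 6P, so P = 10 and q = 9.
After the shift, demand is qd = 59 - 2P and supply is qs = P - 1.
New equilibrium: 59 - 2P = P - 1 ⇒ 60 = 3P ⇒ P = 20, q = 19.
Δq = 19 − 9 = +10.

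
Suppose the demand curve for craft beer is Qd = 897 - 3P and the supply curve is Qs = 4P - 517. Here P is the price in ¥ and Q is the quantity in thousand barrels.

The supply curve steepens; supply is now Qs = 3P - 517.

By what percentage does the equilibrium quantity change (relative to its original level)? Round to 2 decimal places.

Original equilibrium: 897 - 3P = 4P - 517 gives 1414 = 7P, so P = 202 and Q = 291.
The shock moves the curves to Qd = 897 - 3P and Qs = 3P - 517.
Clearing the new market: 897 - 3P = 3P - 517, so P = 707/3 ≈ 235.6667 and Q = 190.
%ΔQ = (190 − 291) / 291 × 100 = -34.71%.

-34.71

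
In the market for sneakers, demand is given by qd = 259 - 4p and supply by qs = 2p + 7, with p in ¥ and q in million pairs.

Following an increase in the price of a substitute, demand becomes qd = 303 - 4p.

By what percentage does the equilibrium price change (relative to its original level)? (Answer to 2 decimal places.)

+17.46

Initially, 259 - 4p = 2p + 7, so 252 = 6p and p = 42, q = 91.
With the change applied: demand qd = 303 - 4p, supply qs = 2p + 7.
Equate the new curves: 303 - 4p = 2p + 7, giving 296 = 6p, p = 148/3 ≈ 49.3333, q = 317/3 ≈ 105.6667.
%Δp = (49.3333 − 42) / 42 × 100 = +17.46%.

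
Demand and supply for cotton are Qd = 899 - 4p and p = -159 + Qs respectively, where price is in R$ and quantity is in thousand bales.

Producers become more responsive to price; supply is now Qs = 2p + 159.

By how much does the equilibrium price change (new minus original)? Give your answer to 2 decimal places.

-24.67

Before the shock: 899 - 4p = p + 159 ⇒ 740 = 5p ⇒ p = 148, Q = 307.
After the shift, demand is Qd = 899 - 4p and supply is Qs = 2p + 159.
Equate the new curves: 899 - 4p = 2p + 159, giving 740 = 6p, p = 370/3 ≈ 123.3333, Q = 1217/3 ≈ 405.6667.
Δp = 123.3333 − 148 = -24.67.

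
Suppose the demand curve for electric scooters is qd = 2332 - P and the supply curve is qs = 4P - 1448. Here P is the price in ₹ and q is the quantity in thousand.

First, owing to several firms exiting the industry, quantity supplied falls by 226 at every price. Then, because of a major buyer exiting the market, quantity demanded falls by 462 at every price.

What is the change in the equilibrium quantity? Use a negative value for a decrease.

Before the shock: 2332 - P = 4P - 1448 ⇒ 3780 = 5P ⇒ P = 756, q = 1576.
After the shift, demand is qd = 1870 - P and supply is qs = 4P - 1674.
Clearing the new market: 1870 - P = 4P - 1674, so P = 708.8 and q = 1161.2.
Δq = 1161.2 − 1576 = -414.8.

-414.8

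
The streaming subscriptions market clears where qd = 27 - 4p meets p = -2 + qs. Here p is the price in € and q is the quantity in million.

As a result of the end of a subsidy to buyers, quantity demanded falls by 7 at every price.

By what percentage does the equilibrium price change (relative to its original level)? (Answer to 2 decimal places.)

Original equilibrium: 27 - 4p = p + 2 gives 25 = 5p, so p = 5 and q = 7.
After the shift, demand is qd = 20 - 4p and supply is qs = p + 2.
Setting them equal: 20 - 4p = p + 2 → 18 = 5p, so p = 3.6 and q = 5.6.
%Δp = (3.6 − 5) / 5 × 100 = -28.00%.

-28.00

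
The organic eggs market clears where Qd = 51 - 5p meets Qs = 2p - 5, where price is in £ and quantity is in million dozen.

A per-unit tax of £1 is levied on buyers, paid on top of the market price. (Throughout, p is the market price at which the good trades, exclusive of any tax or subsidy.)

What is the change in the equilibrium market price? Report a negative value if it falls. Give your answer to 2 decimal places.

Initially, 51 - 5p = 2p - 5, so 56 = 7p and p = 8, Q = 11.
Since buyers pay the price plus the tax, the effective demand curve becomes Qd = 46 - 5p.
Equate the new curves: 46 - 5p = 2p - 5, giving 51 = 7p, p = 51/7 ≈ 7.2857, Q = 67/7 ≈ 9.5714.
Δp = 7.2857 − 8 = -0.71.

-0.71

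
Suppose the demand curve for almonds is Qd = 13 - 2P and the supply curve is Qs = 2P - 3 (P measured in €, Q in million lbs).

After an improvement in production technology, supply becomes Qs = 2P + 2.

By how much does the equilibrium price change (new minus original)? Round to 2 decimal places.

-1.25

Before the shock: 13 - 2P = 2P - 3 ⇒ 16 = 4P ⇒ P = 4, Q = 5.
The shock moves the curves to Qd = 13 - 2P and Qs = 2P + 2.
Equate the new curves: 13 - 2P = 2P + 2, giving 11 = 4P, P = 2.75, Q = 7.5.
ΔP = 2.75 − 4 = -1.25.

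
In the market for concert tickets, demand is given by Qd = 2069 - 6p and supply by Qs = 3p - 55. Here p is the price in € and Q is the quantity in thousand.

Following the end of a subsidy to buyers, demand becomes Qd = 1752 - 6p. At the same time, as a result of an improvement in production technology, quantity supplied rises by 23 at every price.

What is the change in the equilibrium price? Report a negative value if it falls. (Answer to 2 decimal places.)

-37.78

Before the shock: 2069 - 6p = 3p - 55 ⇒ 2124 = 9p ⇒ p = 236, Q = 653.
The shock moves the curves to Qd = 1752 - 6p and Qs = 3p - 32.
New equilibrium: 1752 - 6p = 3p - 32 ⇒ 1784 = 9p ⇒ p = 1784/9 ≈ 198.2222, Q = 1688/3 ≈ 562.6667.
Δp = 198.2222 − 236 = -37.78.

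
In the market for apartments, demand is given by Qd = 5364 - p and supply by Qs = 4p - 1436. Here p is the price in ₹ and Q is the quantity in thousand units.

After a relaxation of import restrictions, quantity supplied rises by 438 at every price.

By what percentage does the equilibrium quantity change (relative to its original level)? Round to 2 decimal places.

+2.19

Before the shock: 5364 - p = 4p - 1436 ⇒ 6800 = 5p ⇒ p = 1360, Q = 4004.
The new curves are Qd = 5364 - p (demand) and Qs = 4p - 998 (supply).
Equate the new curves: 5364 - p = 4p - 998, giving 6362 = 5p, p = 1272.4, Q = 4091.6.
%ΔQ = (4091.6 − 4004) / 4004 × 100 = +2.19%.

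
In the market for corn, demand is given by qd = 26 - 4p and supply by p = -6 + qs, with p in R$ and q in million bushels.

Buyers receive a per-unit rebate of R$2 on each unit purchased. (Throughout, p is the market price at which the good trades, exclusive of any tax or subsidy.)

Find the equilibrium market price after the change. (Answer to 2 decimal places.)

Original equilibrium: 26 - 4p = p + 6 gives 20 = 5p, so p = 4 and q = 10.
Since buyers' out-of-pocket price is the market price minus the rebate, the effective demand curve becomes qd = 34 - 4p.
Setting them equal: 34 - 4p = p + 6 → 28 = 5p, so p = 5.6 and q = 11.6.

5.60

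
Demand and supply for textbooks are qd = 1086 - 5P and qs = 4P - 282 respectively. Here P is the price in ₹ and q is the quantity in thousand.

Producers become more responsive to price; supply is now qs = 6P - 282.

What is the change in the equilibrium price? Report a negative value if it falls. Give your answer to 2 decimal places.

Original equilibrium: 1086 - 5P = 4P - 282 gives 1368 = 9P, so P = 152 and q = 326.
With the change applied: demand qd = 1086 - 5P, supply qs = 6P - 282.
Clearing the new market: 1086 - 5P = 6P - 282, so P = 1368/11 ≈ 124.3636 and q = 5106/11 ≈ 464.1818.
ΔP = 124.3636 − 152 = -27.64.

-27.64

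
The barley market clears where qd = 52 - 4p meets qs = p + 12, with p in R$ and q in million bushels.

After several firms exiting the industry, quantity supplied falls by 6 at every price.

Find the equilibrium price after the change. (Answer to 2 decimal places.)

Solve the original market: 52 - 4p = p + 12, hence p = 8 and q = 20.
The new curves are qd = 52 - 4p (demand) and qs = p + 6 (supply).
Clearing the new market: 52 - 4p = p + 6, so p = 9.2 and q = 15.2.

9.20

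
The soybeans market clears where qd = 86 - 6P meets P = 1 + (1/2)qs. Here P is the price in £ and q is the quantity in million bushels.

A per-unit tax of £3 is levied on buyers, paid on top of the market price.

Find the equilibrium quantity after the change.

Original equilibrium: 86 - 6P = 2P - 2 gives 88 = 8P, so P = 11 and q = 20.
Since buyers pay the price plus the tax, the effective demand curve becomes qd = 68 - 6P.
Setting them equal: 68 - 6P = 2P - 2 → 70 = 8P, so P = 8.75 and q = 15.5.

15.5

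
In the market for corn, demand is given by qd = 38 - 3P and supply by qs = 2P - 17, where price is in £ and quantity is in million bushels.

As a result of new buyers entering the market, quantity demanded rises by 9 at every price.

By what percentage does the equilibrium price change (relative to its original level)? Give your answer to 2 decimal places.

Solve the original market: 38 - 3P = 2P - 17, hence P = 11 and q = 5.
The shock moves the curves to qd = 47 - 3P and qs = 2P - 17.
Clearing the new market: 47 - 3P = 2P - 17, so P = 12.8 and q = 8.6.
%ΔP = (12.8 − 11) / 11 × 100 = +16.36%.

+16.36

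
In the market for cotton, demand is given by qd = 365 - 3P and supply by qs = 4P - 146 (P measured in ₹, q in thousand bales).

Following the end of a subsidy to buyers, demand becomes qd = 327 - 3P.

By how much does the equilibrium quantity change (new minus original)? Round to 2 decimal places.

Before the shock: 365 - 3P = 4P - 146 ⇒ 511 = 7P ⇒ P = 73, q = 146.
The shock moves the curves to qd = 327 - 3P and qs = 4P - 146.
Equate the new curves: 327 - 3P = 4P - 146, giving 473 = 7P, P = 473/7 ≈ 67.5714, q = 870/7 ≈ 124.2857.
Δq = 124.2857 − 146 = -21.71.

-21.71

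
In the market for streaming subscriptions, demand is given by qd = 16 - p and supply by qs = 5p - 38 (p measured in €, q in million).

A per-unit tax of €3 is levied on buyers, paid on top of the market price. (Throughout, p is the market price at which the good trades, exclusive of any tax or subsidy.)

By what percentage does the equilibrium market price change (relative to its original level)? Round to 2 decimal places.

Original equilibrium: 16 - p = 5p - 38 gives 54 = 6p, so p = 9 and q = 7.
Since buyers pay the price plus the tax, the effective demand curve becomes qd = 13 - p.
New equilibrium: 13 - p = 5p - 38 ⇒ 51 = 6p ⇒ p = 8.5, q = 4.5.
%Δp = (8.5 − 9) / 9 × 100 = -5.56%.

-5.56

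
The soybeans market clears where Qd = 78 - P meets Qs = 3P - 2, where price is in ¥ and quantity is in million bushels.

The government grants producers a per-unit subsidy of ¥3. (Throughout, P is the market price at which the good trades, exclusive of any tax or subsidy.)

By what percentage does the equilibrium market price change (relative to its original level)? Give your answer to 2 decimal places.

-11.25

Solve the original market: 78 - P = 3P - 2, hence P = 20 and Q = 58.
Since sellers receive the price plus the subsidy, the effective supply curve becomes Qs = 3P + 7.
Equate the new curves: 78 - P = 3P + 7, giving 71 = 4P, P = 17.75, Q = 60.25.
%ΔP = (17.75 − 20) / 20 × 100 = -11.25%.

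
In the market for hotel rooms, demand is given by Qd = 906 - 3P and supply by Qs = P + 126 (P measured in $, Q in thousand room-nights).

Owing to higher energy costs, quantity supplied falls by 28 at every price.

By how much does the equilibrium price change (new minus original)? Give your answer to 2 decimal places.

Solve the original market: 906 - 3P = P + 126, hence P = 195 and Q = 321.
With the change applied: demand Qd = 906 - 3P, supply Qs = P + 98.
Clearing the new market: 906 - 3P = P + 98, so P = 202 and Q = 300.
ΔP = 202 − 195 = +7.00.

+7.00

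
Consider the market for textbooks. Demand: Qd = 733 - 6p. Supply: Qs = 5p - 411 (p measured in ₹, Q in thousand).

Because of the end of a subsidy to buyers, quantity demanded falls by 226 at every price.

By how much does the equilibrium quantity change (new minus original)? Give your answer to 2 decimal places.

Solve the original market: 733 - 6p = 5p - 411, hence p = 104 and Q = 109.
The new curves are Qd = 507 - 6p (demand) and Qs = 5p - 411 (supply).
Clearing the new market: 507 - 6p = 5p - 411, so p = 918/11 ≈ 83.4545 and Q = 69/11 ≈ 6.2727.
ΔQ = 6.2727 − 109 = -102.73.

-102.73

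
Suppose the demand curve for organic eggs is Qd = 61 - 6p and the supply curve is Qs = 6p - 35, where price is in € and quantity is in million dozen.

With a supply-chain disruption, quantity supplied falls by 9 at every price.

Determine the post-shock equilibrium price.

Initially, 61 - 6p = 6p - 35, so 96 = 12p and p = 8, Q = 13.
With the change applied: demand Qd = 61 - 6p, supply Qs = 6p - 44.
Equate the new curves: 61 - 6p = 6p - 44, giving 105 = 12p, p = 8.75, Q = 8.5.

8.75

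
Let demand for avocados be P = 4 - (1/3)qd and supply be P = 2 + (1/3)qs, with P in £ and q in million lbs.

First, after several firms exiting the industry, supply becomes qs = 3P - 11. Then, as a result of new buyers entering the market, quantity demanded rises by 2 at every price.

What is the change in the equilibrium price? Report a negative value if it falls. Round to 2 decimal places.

+1.17

Solve the original market: 12 - 3P = 3P - 6, hence P = 3 and q = 3.
The shock moves the curves to qd = 14 - 3P and qs = 3P - 11.
Equate the new curves: 14 - 3P = 3P - 11, giving 25 = 6P, P = 25/6 ≈ 4.1667, q = 1.5.
ΔP = 4.1667 − 3 = +1.17.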